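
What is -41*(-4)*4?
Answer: 656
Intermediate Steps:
-41*(-4)*4 = 164*4 = 656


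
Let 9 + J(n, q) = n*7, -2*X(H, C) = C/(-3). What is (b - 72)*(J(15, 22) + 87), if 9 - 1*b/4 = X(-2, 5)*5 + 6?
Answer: -14030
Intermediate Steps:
X(H, C) = C/6 (X(H, C) = -C/(2*(-3)) = -C*(-1)/(2*3) = -(-1)*C/6 = C/6)
J(n, q) = -9 + 7*n (J(n, q) = -9 + n*7 = -9 + 7*n)
b = -14/3 (b = 36 - 4*(((1/6)*5)*5 + 6) = 36 - 4*((5/6)*5 + 6) = 36 - 4*(25/6 + 6) = 36 - 4*61/6 = 36 - 122/3 = -14/3 ≈ -4.6667)
(b - 72)*(J(15, 22) + 87) = (-14/3 - 72)*((-9 + 7*15) + 87) = -230*((-9 + 105) + 87)/3 = -230*(96 + 87)/3 = -230/3*183 = -14030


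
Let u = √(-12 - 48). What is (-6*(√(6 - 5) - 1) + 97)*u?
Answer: 194*I*√15 ≈ 751.36*I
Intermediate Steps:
u = 2*I*√15 (u = √(-60) = 2*I*√15 ≈ 7.746*I)
(-6*(√(6 - 5) - 1) + 97)*u = (-6*(√(6 - 5) - 1) + 97)*(2*I*√15) = (-6*(√1 - 1) + 97)*(2*I*√15) = (-6*(1 - 1) + 97)*(2*I*√15) = (-6*0 + 97)*(2*I*√15) = (0 + 97)*(2*I*√15) = 97*(2*I*√15) = 194*I*√15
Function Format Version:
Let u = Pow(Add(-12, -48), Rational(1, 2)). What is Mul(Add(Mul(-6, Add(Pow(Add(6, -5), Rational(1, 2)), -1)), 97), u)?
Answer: Mul(194, I, Pow(15, Rational(1, 2))) ≈ Mul(751.36, I)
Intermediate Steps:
u = Mul(2, I, Pow(15, Rational(1, 2))) (u = Pow(-60, Rational(1, 2)) = Mul(2, I, Pow(15, Rational(1, 2))) ≈ Mul(7.7460, I))
Mul(Add(Mul(-6, Add(Pow(Add(6, -5), Rational(1, 2)), -1)), 97), u) = Mul(Add(Mul(-6, Add(Pow(Add(6, -5), Rational(1, 2)), -1)), 97), Mul(2, I, Pow(15, Rational(1, 2)))) = Mul(Add(Mul(-6, Add(Pow(1, Rational(1, 2)), -1)), 97), Mul(2, I, Pow(15, Rational(1, 2)))) = Mul(Add(Mul(-6, Add(1, -1)), 97), Mul(2, I, Pow(15, Rational(1, 2)))) = Mul(Add(Mul(-6, 0), 97), Mul(2, I, Pow(15, Rational(1, 2)))) = Mul(Add(0, 97), Mul(2, I, Pow(15, Rational(1, 2)))) = Mul(97, Mul(2, I, Pow(15, Rational(1, 2)))) = Mul(194, I, Pow(15, Rational(1, 2)))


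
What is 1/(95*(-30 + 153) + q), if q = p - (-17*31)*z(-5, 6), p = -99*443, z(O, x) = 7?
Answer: -1/28483 ≈ -3.5109e-5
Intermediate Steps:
p = -43857
q = -40168 (q = -43857 - (-17*31)*7 = -43857 - (-527)*7 = -43857 - 1*(-3689) = -43857 + 3689 = -40168)
1/(95*(-30 + 153) + q) = 1/(95*(-30 + 153) - 40168) = 1/(95*123 - 40168) = 1/(11685 - 40168) = 1/(-28483) = -1/28483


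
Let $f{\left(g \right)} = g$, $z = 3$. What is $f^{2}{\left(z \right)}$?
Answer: $9$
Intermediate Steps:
$f^{2}{\left(z \right)} = 3^{2} = 9$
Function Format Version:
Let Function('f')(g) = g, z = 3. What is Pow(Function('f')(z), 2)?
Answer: 9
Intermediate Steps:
Pow(Function('f')(z), 2) = Pow(3, 2) = 9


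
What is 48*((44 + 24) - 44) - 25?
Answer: 1127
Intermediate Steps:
48*((44 + 24) - 44) - 25 = 48*(68 - 44) - 25 = 48*24 - 25 = 1152 - 25 = 1127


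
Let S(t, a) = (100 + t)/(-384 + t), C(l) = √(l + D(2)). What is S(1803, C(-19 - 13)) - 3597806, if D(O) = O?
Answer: -464116801/129 ≈ -3.5978e+6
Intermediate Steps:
C(l) = √(2 + l) (C(l) = √(l + 2) = √(2 + l))
S(t, a) = (100 + t)/(-384 + t)
S(1803, C(-19 - 13)) - 3597806 = (100 + 1803)/(-384 + 1803) - 3597806 = 1903/1419 - 3597806 = (1/1419)*1903 - 3597806 = 173/129 - 3597806 = -464116801/129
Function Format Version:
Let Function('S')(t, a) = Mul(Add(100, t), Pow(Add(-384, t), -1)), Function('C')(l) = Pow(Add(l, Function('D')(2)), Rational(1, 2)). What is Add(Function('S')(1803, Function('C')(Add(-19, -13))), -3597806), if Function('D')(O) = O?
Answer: Rational(-464116801, 129) ≈ -3.5978e+6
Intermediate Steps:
Function('C')(l) = Pow(Add(2, l), Rational(1, 2)) (Function('C')(l) = Pow(Add(l, 2), Rational(1, 2)) = Pow(Add(2, l), Rational(1, 2)))
Function('S')(t, a) = Mul(Pow(Add(-384, t), -1), Add(100, t))
Add(Function('S')(1803, Function('C')(Add(-19, -13))), -3597806) = Add(Mul(Pow(Add(-384, 1803), -1), Add(100, 1803)), -3597806) = Add(Mul(Pow(1419, -1), 1903), -3597806) = Add(Mul(Rational(1, 1419), 1903), -3597806) = Add(Rational(173, 129), -3597806) = Rational(-464116801, 129)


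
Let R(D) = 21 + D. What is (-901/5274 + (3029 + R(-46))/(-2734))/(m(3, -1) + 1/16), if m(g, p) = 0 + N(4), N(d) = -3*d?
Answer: 73225720/688512789 ≈ 0.10635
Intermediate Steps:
m(g, p) = -12 (m(g, p) = 0 - 3*4 = 0 - 12 = -12)
(-901/5274 + (3029 + R(-46))/(-2734))/(m(3, -1) + 1/16) = (-901/5274 + (3029 + (21 - 46))/(-2734))/(-12 + 1/16) = (-901*1/5274 + (3029 - 25)*(-1/2734))/(-12 + 1/16) = (-901/5274 + 3004*(-1/2734))/(-191/16) = -16*(-901/5274 - 1502/1367)/191 = -16/191*(-9153215/7209558) = 73225720/688512789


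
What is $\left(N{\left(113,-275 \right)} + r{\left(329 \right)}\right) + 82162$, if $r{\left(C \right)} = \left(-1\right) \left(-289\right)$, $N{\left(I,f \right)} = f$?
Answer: $82176$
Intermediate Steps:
$r{\left(C \right)} = 289$
$\left(N{\left(113,-275 \right)} + r{\left(329 \right)}\right) + 82162 = \left(-275 + 289\right) + 82162 = 14 + 82162 = 82176$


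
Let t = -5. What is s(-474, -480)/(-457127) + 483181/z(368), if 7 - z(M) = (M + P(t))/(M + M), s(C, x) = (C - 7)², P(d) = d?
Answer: 162562951618603/2189181203 ≈ 74257.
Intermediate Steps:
s(C, x) = (-7 + C)²
z(M) = 7 - (-5 + M)/(2*M) (z(M) = 7 - (M - 5)/(M + M) = 7 - (-5 + M)/(2*M))
s(-474, -480)/(-457127) + 483181/z(368) = (-7 - 474)²/(-457127) + 483181/(((½)*(5 + 13*368)/368)) = (-481)²*(-1/457127) + 483181/(((½)*(1/368)*(5 + 4784))) = 231361*(-1/457127) + 483181/(((½)*(1/368)*4789)) = -231361/457127 + 483181/(4789/736) = -231361/457127 + 483181*(736/4789) = -231361/457127 + 355621216/4789 = 162562951618603/2189181203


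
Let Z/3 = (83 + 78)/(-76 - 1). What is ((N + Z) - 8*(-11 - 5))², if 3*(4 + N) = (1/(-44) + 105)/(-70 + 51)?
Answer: 84472190881/6290064 ≈ 13429.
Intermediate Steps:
Z = -69/11 (Z = 3*((83 + 78)/(-76 - 1)) = 3*(161/(-77)) = 3*(161*(-1/77)) = 3*(-23/11) = -69/11 ≈ -6.2727)
N = -14651/2508 (N = -4 + ((1/(-44) + 105)/(-70 + 51))/3 = -4 + ((-1/44 + 105)/(-19))/3 = -4 + ((4619/44)*(-1/19))/3 = -4 + (⅓)*(-4619/836) = -4 - 4619/2508 = -14651/2508 ≈ -5.8417)
((N + Z) - 8*(-11 - 5))² = ((-14651/2508 - 69/11) - 8*(-11 - 5))² = (-30383/2508 - 8*(-16))² = (-30383/2508 + 128)² = (290641/2508)² = 84472190881/6290064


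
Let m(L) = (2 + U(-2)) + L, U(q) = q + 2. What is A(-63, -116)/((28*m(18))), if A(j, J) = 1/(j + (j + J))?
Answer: -1/135520 ≈ -7.3790e-6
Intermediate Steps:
U(q) = 2 + q
m(L) = 2 + L (m(L) = (2 + (2 - 2)) + L = (2 + 0) + L = 2 + L)
A(j, J) = 1/(J + 2*j) (A(j, J) = 1/(j + (J + j)) = 1/(J + 2*j))
A(-63, -116)/((28*m(18))) = 1/((-116 + 2*(-63))*((28*(2 + 18)))) = 1/((-116 - 126)*((28*20))) = 1/(-242*560) = -1/242*1/560 = -1/135520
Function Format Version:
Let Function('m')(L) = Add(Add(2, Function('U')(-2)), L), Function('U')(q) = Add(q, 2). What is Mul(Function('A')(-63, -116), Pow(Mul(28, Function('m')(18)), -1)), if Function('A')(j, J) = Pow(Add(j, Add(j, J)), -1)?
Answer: Rational(-1, 135520) ≈ -7.3790e-6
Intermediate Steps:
Function('U')(q) = Add(2, q)
Function('m')(L) = Add(2, L) (Function('m')(L) = Add(Add(2, Add(2, -2)), L) = Add(Add(2, 0), L) = Add(2, L))
Function('A')(j, J) = Pow(Add(J, Mul(2, j)), -1) (Function('A')(j, J) = Pow(Add(j, Add(J, j)), -1) = Pow(Add(J, Mul(2, j)), -1))
Mul(Function('A')(-63, -116), Pow(Mul(28, Function('m')(18)), -1)) = Mul(Pow(Add(-116, Mul(2, -63)), -1), Pow(Mul(28, Add(2, 18)), -1)) = Mul(Pow(Add(-116, -126), -1), Pow(Mul(28, 20), -1)) = Mul(Pow(-242, -1), Pow(560, -1)) = Mul(Rational(-1, 242), Rational(1, 560)) = Rational(-1, 135520)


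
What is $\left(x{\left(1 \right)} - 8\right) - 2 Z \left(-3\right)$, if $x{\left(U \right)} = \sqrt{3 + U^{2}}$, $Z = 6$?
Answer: $-216$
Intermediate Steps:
$\left(x{\left(1 \right)} - 8\right) - 2 Z \left(-3\right) = \left(\sqrt{3 + 1^{2}} - 8\right) \left(-2\right) 6 \left(-3\right) = \left(\sqrt{3 + 1} - 8\right) \left(\left(-12\right) \left(-3\right)\right) = \left(\sqrt{4} - 8\right) 36 = \left(2 - 8\right) 36 = \left(-6\right) 36 = -216$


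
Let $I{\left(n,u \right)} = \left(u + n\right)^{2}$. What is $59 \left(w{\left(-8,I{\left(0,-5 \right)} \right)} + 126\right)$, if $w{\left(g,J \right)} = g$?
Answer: $6962$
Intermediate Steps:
$I{\left(n,u \right)} = \left(n + u\right)^{2}$
$59 \left(w{\left(-8,I{\left(0,-5 \right)} \right)} + 126\right) = 59 \left(-8 + 126\right) = 59 \cdot 118 = 6962$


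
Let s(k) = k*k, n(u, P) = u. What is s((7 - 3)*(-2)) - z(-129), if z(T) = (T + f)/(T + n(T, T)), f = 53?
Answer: 8218/129 ≈ 63.705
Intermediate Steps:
s(k) = k²
z(T) = (53 + T)/(2*T) (z(T) = (T + 53)/(T + T) = (53 + T)/((2*T)) = (53 + T)*(1/(2*T)) = (53 + T)/(2*T))
s((7 - 3)*(-2)) - z(-129) = ((7 - 3)*(-2))² - (53 - 129)/(2*(-129)) = (4*(-2))² - (-1)*(-76)/(2*129) = (-8)² - 1*38/129 = 64 - 38/129 = 8218/129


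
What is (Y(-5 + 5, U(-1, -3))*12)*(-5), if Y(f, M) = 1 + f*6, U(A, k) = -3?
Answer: -60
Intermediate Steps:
Y(f, M) = 1 + 6*f
(Y(-5 + 5, U(-1, -3))*12)*(-5) = ((1 + 6*(-5 + 5))*12)*(-5) = ((1 + 6*0)*12)*(-5) = ((1 + 0)*12)*(-5) = (1*12)*(-5) = 12*(-5) = -60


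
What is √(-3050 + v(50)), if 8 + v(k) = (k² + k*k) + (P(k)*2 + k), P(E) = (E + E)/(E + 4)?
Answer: 2*√40413/9 ≈ 44.673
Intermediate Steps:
P(E) = 2*E/(4 + E) (P(E) = (2*E)/(4 + E) = 2*E/(4 + E))
v(k) = -8 + k + 2*k² + 4*k/(4 + k) (v(k) = -8 + ((k² + k*k) + ((2*k/(4 + k))*2 + k)) = -8 + ((k² + k²) + (4*k/(4 + k) + k)) = -8 + (2*k² + (k + 4*k/(4 + k))) = -8 + (k + 2*k² + 4*k/(4 + k)) = -8 + k + 2*k² + 4*k/(4 + k))
√(-3050 + v(50)) = √(-3050 + (-32 + 2*50³ + 9*50²)/(4 + 50)) = √(-3050 + (-32 + 2*125000 + 9*2500)/54) = √(-3050 + (-32 + 250000 + 22500)/54) = √(-3050 + (1/54)*272468) = √(-3050 + 136234/27) = √(53884/27) = 2*√40413/9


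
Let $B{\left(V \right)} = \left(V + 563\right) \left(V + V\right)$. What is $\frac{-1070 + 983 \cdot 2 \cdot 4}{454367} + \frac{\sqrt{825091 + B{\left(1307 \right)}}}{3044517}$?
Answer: $\frac{6794}{454367} + \frac{\sqrt{5713271}}{3044517} \approx 0.015738$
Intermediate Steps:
$B{\left(V \right)} = 2 V \left(563 + V\right)$ ($B{\left(V \right)} = \left(563 + V\right) 2 V = 2 V \left(563 + V\right)$)
$\frac{-1070 + 983 \cdot 2 \cdot 4}{454367} + \frac{\sqrt{825091 + B{\left(1307 \right)}}}{3044517} = \frac{-1070 + 983 \cdot 2 \cdot 4}{454367} + \frac{\sqrt{825091 + 2 \cdot 1307 \left(563 + 1307\right)}}{3044517} = \left(-1070 + 983 \cdot 8\right) \frac{1}{454367} + \sqrt{825091 + 2 \cdot 1307 \cdot 1870} \cdot \frac{1}{3044517} = \left(-1070 + 7864\right) \frac{1}{454367} + \sqrt{825091 + 4888180} \cdot \frac{1}{3044517} = 6794 \cdot \frac{1}{454367} + \sqrt{5713271} \cdot \frac{1}{3044517} = \frac{6794}{454367} + \frac{\sqrt{5713271}}{3044517}$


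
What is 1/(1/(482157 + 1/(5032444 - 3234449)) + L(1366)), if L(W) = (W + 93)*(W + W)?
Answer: 866915875216/3455516275622271403 ≈ 2.5088e-7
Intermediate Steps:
L(W) = 2*W*(93 + W) (L(W) = (93 + W)*(2*W) = 2*W*(93 + W))
1/(1/(482157 + 1/(5032444 - 3234449)) + L(1366)) = 1/(1/(482157 + 1/(5032444 - 3234449)) + 2*1366*(93 + 1366)) = 1/(1/(482157 + 1/1797995) + 2*1366*1459) = 1/(1/(482157 + 1/1797995) + 3985988) = 1/(1/(866915875216/1797995) + 3985988) = 1/(1797995/866915875216 + 3985988) = 1/(3455516275622271403/866915875216) = 866915875216/3455516275622271403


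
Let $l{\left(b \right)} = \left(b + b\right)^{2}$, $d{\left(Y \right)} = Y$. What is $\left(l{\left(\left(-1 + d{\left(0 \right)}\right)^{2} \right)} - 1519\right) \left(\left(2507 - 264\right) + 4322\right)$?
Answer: $-9945975$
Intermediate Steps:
$l{\left(b \right)} = 4 b^{2}$ ($l{\left(b \right)} = \left(2 b\right)^{2} = 4 b^{2}$)
$\left(l{\left(\left(-1 + d{\left(0 \right)}\right)^{2} \right)} - 1519\right) \left(\left(2507 - 264\right) + 4322\right) = \left(4 \left(\left(-1 + 0\right)^{2}\right)^{2} - 1519\right) \left(\left(2507 - 264\right) + 4322\right) = \left(4 \left(\left(-1\right)^{2}\right)^{2} - 1519\right) \left(2243 + 4322\right) = \left(4 \cdot 1^{2} - 1519\right) 6565 = \left(4 \cdot 1 - 1519\right) 6565 = \left(4 - 1519\right) 6565 = \left(-1515\right) 6565 = -9945975$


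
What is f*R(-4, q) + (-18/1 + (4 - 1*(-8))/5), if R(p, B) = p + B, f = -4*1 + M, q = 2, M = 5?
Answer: -88/5 ≈ -17.600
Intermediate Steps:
f = 1 (f = -4*1 + 5 = -4 + 5 = 1)
R(p, B) = B + p
f*R(-4, q) + (-18/1 + (4 - 1*(-8))/5) = 1*(2 - 4) + (-18/1 + (4 - 1*(-8))/5) = 1*(-2) + (-18*1 + (4 + 8)*(1/5)) = -2 + (-18 + 12*(1/5)) = -2 + (-18 + 12/5) = -2 - 78/5 = -88/5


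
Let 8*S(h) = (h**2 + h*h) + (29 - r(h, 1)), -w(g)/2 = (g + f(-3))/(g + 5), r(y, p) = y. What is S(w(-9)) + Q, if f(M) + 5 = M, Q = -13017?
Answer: -51977/4 ≈ -12994.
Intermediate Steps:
f(M) = -5 + M
w(g) = -2*(-8 + g)/(5 + g) (w(g) = -2*(g + (-5 - 3))/(g + 5) = -2*(g - 8)/(5 + g) = -2*(-8 + g)/(5 + g))
S(h) = 29/8 - h/8 + h**2/4 (S(h) = ((h**2 + h*h) + (29 - h))/8 = ((h**2 + h**2) + (29 - h))/8 = (2*h**2 + (29 - h))/8 = (29 - h + 2*h**2)/8 = 29/8 - h/8 + h**2/4)
S(w(-9)) + Q = (29/8 - (8 - 1*(-9))/(4*(5 - 9)) + (2*(8 - 1*(-9))/(5 - 9))**2/4) - 13017 = (29/8 - (8 + 9)/(4*(-4)) + (2*(8 + 9)/(-4))**2/4) - 13017 = (29/8 - (-1)*17/(4*4) + (2*(-1/4)*17)**2/4) - 13017 = (29/8 - 1/8*(-17/2) + (-17/2)**2/4) - 13017 = (29/8 + 17/16 + (1/4)*(289/4)) - 13017 = (29/8 + 17/16 + 289/16) - 13017 = 91/4 - 13017 = -51977/4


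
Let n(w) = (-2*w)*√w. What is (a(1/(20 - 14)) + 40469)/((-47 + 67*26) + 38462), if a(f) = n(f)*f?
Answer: 3113/3089 - √6/4336956 ≈ 1.0078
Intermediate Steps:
n(w) = -2*w^(3/2)
a(f) = -2*f^(5/2) (a(f) = (-2*f^(3/2))*f = -2*f^(5/2))
(a(1/(20 - 14)) + 40469)/((-47 + 67*26) + 38462) = (-2/(20 - 14)^(5/2) + 40469)/((-47 + 67*26) + 38462) = (-2*√6/216 + 40469)/((-47 + 1742) + 38462) = (-√6/108 + 40469)/(1695 + 38462) = (-√6/108 + 40469)/40157 = (-√6/108 + 40469)*(1/40157) = (40469 - √6/108)*(1/40157) = 3113/3089 - √6/4336956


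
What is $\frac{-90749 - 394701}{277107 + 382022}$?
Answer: $- \frac{25550}{34691} \approx -0.7365$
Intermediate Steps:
$\frac{-90749 - 394701}{277107 + 382022} = - \frac{485450}{659129} = \left(-485450\right) \frac{1}{659129} = - \frac{25550}{34691}$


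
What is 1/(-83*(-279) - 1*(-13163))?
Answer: 1/36320 ≈ 2.7533e-5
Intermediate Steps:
1/(-83*(-279) - 1*(-13163)) = 1/(23157 + 13163) = 1/36320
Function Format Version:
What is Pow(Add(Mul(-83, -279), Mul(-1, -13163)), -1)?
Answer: Rational(1, 36320) ≈ 2.7533e-5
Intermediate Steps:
Pow(Add(Mul(-83, -279), Mul(-1, -13163)), -1) = Pow(Add(23157, 13163), -1) = Pow(36320, -1) = Rational(1, 36320)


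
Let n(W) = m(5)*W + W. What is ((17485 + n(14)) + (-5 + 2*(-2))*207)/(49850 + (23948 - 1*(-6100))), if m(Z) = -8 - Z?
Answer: 7727/39949 ≈ 0.19342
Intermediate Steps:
n(W) = -12*W (n(W) = (-8 - 1*5)*W + W = (-8 - 5)*W + W = -13*W + W = -12*W)
((17485 + n(14)) + (-5 + 2*(-2))*207)/(49850 + (23948 - 1*(-6100))) = ((17485 - 12*14) + (-5 + 2*(-2))*207)/(49850 + (23948 - 1*(-6100))) = ((17485 - 168) + (-5 - 4)*207)/(49850 + (23948 + 6100)) = (17317 - 9*207)/(49850 + 30048) = (17317 - 1863)/79898 = 15454*(1/79898) = 7727/39949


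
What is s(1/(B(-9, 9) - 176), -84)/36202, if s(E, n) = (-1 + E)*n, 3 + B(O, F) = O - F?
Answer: 8316/3565897 ≈ 0.0023321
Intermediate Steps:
B(O, F) = -3 + O - F (B(O, F) = -3 + (O - F) = -3 + O - F)
s(E, n) = n*(-1 + E)
s(1/(B(-9, 9) - 176), -84)/36202 = -84*(-1 + 1/((-3 - 9 - 1*9) - 176))/36202 = -84*(-1 + 1/((-3 - 9 - 9) - 176))*(1/36202) = -84*(-1 + 1/(-21 - 176))*(1/36202) = -84*(-1 + 1/(-197))*(1/36202) = -84*(-1 - 1/197)*(1/36202) = -84*(-198/197)*(1/36202) = (16632/197)*(1/36202) = 8316/3565897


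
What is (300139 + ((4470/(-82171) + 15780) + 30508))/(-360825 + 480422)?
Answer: 28466248547/9827405087 ≈ 2.8966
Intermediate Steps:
(300139 + ((4470/(-82171) + 15780) + 30508))/(-360825 + 480422) = (300139 + ((4470*(-1/82171) + 15780) + 30508))/119597 = (300139 + ((-4470/82171 + 15780) + 30508))*(1/119597) = (300139 + (1296653910/82171 + 30508))*(1/119597) = (300139 + 3803526778/82171)*(1/119597) = (28466248547/82171)*(1/119597) = 28466248547/9827405087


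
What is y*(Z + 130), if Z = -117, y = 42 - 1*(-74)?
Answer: 1508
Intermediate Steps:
y = 116 (y = 42 + 74 = 116)
y*(Z + 130) = 116*(-117 + 130) = 116*13 = 1508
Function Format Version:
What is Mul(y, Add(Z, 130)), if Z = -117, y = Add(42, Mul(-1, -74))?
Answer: 1508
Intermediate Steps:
y = 116 (y = Add(42, 74) = 116)
Mul(y, Add(Z, 130)) = Mul(116, Add(-117, 130)) = Mul(116, 13) = 1508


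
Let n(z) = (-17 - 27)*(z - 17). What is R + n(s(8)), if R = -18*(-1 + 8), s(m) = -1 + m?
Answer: 314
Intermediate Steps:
R = -126 (R = -18*7 = -126)
n(z) = 748 - 44*z (n(z) = -44*(-17 + z) = 748 - 44*z)
R + n(s(8)) = -126 + (748 - 44*(-1 + 8)) = -126 + (748 - 44*7) = -126 + (748 - 308) = -126 + 440 = 314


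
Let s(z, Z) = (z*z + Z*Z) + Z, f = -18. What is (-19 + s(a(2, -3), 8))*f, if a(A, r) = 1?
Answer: -972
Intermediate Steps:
s(z, Z) = Z + Z**2 + z**2 (s(z, Z) = (z**2 + Z**2) + Z = (Z**2 + z**2) + Z = Z + Z**2 + z**2)
(-19 + s(a(2, -3), 8))*f = (-19 + (8 + 8**2 + 1**2))*(-18) = (-19 + (8 + 64 + 1))*(-18) = (-19 + 73)*(-18) = 54*(-18) = -972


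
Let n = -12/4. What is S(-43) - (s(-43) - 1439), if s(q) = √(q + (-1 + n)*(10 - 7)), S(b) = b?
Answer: 1396 - I*√55 ≈ 1396.0 - 7.4162*I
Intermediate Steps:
n = -3 (n = -12*¼ = -3)
s(q) = √(-12 + q) (s(q) = √(q + (-1 - 3)*(10 - 7)) = √(q - 4*3) = √(q - 12) = √(-12 + q))
S(-43) - (s(-43) - 1439) = -43 - (√(-12 - 43) - 1439) = -43 - (√(-55) - 1439) = -43 - (I*√55 - 1439) = -43 - (-1439 + I*√55) = -43 + (1439 - I*√55) = 1396 - I*√55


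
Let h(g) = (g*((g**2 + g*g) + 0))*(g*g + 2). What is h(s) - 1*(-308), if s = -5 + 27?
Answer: 10350164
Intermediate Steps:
s = 22
h(g) = 2*g**3*(2 + g**2) (h(g) = (g*((g**2 + g**2) + 0))*(g**2 + 2) = (g*(2*g**2 + 0))*(2 + g**2) = (g*(2*g**2))*(2 + g**2) = (2*g**3)*(2 + g**2) = 2*g**3*(2 + g**2))
h(s) - 1*(-308) = 2*22**3*(2 + 22**2) - 1*(-308) = 2*10648*(2 + 484) + 308 = 2*10648*486 + 308 = 10349856 + 308 = 10350164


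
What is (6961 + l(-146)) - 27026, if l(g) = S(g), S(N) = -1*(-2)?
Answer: -20063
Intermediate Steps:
S(N) = 2
l(g) = 2
(6961 + l(-146)) - 27026 = (6961 + 2) - 27026 = 6963 - 27026 = -20063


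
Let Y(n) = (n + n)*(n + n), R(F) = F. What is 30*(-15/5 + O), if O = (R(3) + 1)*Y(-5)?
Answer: 11910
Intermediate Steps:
Y(n) = 4*n² (Y(n) = (2*n)*(2*n) = 4*n²)
O = 400 (O = (3 + 1)*(4*(-5)²) = 4*(4*25) = 4*100 = 400)
30*(-15/5 + O) = 30*(-15/5 + 400) = 30*(-15*⅕ + 400) = 30*(-3 + 400) = 30*397 = 11910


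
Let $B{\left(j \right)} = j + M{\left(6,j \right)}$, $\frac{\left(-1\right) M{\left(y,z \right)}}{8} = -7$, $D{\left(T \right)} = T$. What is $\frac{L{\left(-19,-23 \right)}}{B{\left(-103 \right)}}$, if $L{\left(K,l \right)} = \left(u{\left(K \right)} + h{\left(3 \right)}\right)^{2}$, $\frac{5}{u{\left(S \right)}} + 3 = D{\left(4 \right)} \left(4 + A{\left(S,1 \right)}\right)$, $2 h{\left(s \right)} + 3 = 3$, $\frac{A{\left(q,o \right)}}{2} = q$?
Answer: $- \frac{25}{908087} \approx -2.753 \cdot 10^{-5}$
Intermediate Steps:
$A{\left(q,o \right)} = 2 q$
$M{\left(y,z \right)} = 56$ ($M{\left(y,z \right)} = \left(-8\right) \left(-7\right) = 56$)
$h{\left(s \right)} = 0$ ($h{\left(s \right)} = - \frac{3}{2} + \frac{1}{2} \cdot 3 = - \frac{3}{2} + \frac{3}{2} = 0$)
$u{\left(S \right)} = \frac{5}{13 + 8 S}$ ($u{\left(S \right)} = \frac{5}{-3 + 4 \left(4 + 2 S\right)} = \frac{5}{-3 + \left(16 + 8 S\right)} = \frac{5}{13 + 8 S}$)
$L{\left(K,l \right)} = \frac{25}{\left(13 + 8 K\right)^{2}}$ ($L{\left(K,l \right)} = \left(\frac{5}{13 + 8 K} + 0\right)^{2} = \left(\frac{5}{13 + 8 K}\right)^{2} = \frac{25}{\left(13 + 8 K\right)^{2}}$)
$B{\left(j \right)} = 56 + j$ ($B{\left(j \right)} = j + 56 = 56 + j$)
$\frac{L{\left(-19,-23 \right)}}{B{\left(-103 \right)}} = \frac{25 \frac{1}{\left(13 + 8 \left(-19\right)\right)^{2}}}{56 - 103} = \frac{25 \frac{1}{\left(13 - 152\right)^{2}}}{-47} = \frac{25}{19321} \left(- \frac{1}{47}\right) = - \frac{25}{908087}$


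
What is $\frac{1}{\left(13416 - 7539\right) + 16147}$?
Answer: $\frac{1}{22024} \approx 4.5405 \cdot 10^{-5}$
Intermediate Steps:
$\frac{1}{\left(13416 - 7539\right) + 16147} = \frac{1}{5877 + 16147} = \frac{1}{22024}$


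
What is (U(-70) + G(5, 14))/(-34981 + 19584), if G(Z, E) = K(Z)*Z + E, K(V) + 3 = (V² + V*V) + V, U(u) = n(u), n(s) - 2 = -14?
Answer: -262/15397 ≈ -0.017016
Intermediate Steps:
n(s) = -12 (n(s) = 2 - 14 = -12)
U(u) = -12
K(V) = -3 + V + 2*V² (K(V) = -3 + ((V² + V*V) + V) = -3 + ((V² + V²) + V) = -3 + (2*V² + V) = -3 + (V + 2*V²) = -3 + V + 2*V²)
G(Z, E) = E + Z*(-3 + Z + 2*Z²) (G(Z, E) = (-3 + Z + 2*Z²)*Z + E = Z*(-3 + Z + 2*Z²) + E = E + Z*(-3 + Z + 2*Z²))
(U(-70) + G(5, 14))/(-34981 + 19584) = (-12 + (14 + 5*(-3 + 5 + 2*5²)))/(-34981 + 19584) = (-12 + (14 + 5*(-3 + 5 + 2*25)))/(-15397) = (-12 + (14 + 5*(-3 + 5 + 50)))*(-1/15397) = (-12 + (14 + 5*52))*(-1/15397) = (-12 + (14 + 260))*(-1/15397) = (-12 + 274)*(-1/15397) = 262*(-1/15397) = -262/15397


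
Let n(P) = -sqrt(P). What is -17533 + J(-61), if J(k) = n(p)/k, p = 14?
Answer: -17533 + sqrt(14)/61 ≈ -17533.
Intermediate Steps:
J(k) = -sqrt(14)/k (J(k) = (-sqrt(14))/k = -sqrt(14)/k)
-17533 + J(-61) = -17533 - 1*sqrt(14)/(-61) = -17533 - 1*sqrt(14)*(-1/61) = -17533 + sqrt(14)/61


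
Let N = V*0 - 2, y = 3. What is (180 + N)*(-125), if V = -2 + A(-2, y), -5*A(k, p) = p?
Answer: -22250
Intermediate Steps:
A(k, p) = -p/5
V = -13/5 (V = -2 - ⅕*3 = -2 - ⅗ = -13/5 ≈ -2.6000)
N = -2 (N = -13/5*0 - 2 = 0 - 2 = -2)
(180 + N)*(-125) = (180 - 2)*(-125) = 178*(-125) = -22250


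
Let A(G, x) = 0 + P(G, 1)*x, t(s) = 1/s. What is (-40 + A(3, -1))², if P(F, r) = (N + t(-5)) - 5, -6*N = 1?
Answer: 1079521/900 ≈ 1199.5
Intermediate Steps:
N = -⅙ (N = -⅙*1 = -⅙ ≈ -0.16667)
P(F, r) = -161/30 (P(F, r) = (-⅙ + 1/(-5)) - 5 = (-⅙ - ⅕) - 5 = -11/30 - 5 = -161/30)
A(G, x) = -161*x/30 (A(G, x) = 0 - 161*x/30 = -161*x/30)
(-40 + A(3, -1))² = (-40 - 161/30*(-1))² = (-40 + 161/30)² = (-1039/30)² = 1079521/900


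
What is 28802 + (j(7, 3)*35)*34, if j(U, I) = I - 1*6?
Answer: 25232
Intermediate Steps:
j(U, I) = -6 + I (j(U, I) = I - 6 = -6 + I)
28802 + (j(7, 3)*35)*34 = 28802 + ((-6 + 3)*35)*34 = 28802 - 3*35*34 = 28802 - 105*34 = 28802 - 3570 = 25232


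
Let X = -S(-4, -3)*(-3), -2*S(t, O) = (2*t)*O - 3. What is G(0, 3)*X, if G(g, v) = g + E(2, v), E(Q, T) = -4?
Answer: 126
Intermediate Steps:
S(t, O) = 3/2 - O*t (S(t, O) = -((2*t)*O - 3)/2 = -(2*O*t - 3)/2 = -(-3 + 2*O*t)/2 = 3/2 - O*t)
G(g, v) = -4 + g (G(g, v) = g - 4 = -4 + g)
X = -63/2 (X = -(3/2 - 1*(-3)*(-4))*(-3) = -(3/2 - 12)*(-3) = -(-21)*(-3)/2 = -1*63/2 = -63/2 ≈ -31.500)
G(0, 3)*X = (-4 + 0)*(-63/2) = -4*(-63/2) = 126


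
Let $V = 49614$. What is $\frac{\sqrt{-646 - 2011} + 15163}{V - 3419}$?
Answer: $\frac{15163}{46195} + \frac{i \sqrt{2657}}{46195} \approx 0.32824 + 0.0011158 i$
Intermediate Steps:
$\frac{\sqrt{-646 - 2011} + 15163}{V - 3419} = \frac{\sqrt{-646 - 2011} + 15163}{49614 - 3419} = \frac{\sqrt{-2657} + 15163}{46195} = \left(i \sqrt{2657} + 15163\right) \frac{1}{46195} = \left(15163 + i \sqrt{2657}\right) \frac{1}{46195} = \frac{15163}{46195} + \frac{i \sqrt{2657}}{46195}$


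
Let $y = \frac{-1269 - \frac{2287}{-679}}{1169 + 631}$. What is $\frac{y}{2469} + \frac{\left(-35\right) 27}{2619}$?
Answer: $- \frac{272422091}{754402950} \approx -0.36111$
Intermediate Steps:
$y = - \frac{214841}{305550}$ ($y = \frac{-1269 - - \frac{2287}{679}}{1800} = \left(-1269 + \frac{2287}{679}\right) \frac{1}{1800} = \left(- \frac{859364}{679}\right) \frac{1}{1800} = - \frac{214841}{305550} \approx -0.70313$)
$\frac{y}{2469} + \frac{\left(-35\right) 27}{2619} = - \frac{214841}{305550 \cdot 2469} + \frac{\left(-35\right) 27}{2619} = \left(- \frac{214841}{305550}\right) \frac{1}{2469} - \frac{35}{97} = - \frac{214841}{754402950} - \frac{35}{97} = - \frac{272422091}{754402950}$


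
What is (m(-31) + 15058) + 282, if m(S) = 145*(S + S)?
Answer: 6350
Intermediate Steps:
m(S) = 290*S (m(S) = 145*(2*S) = 290*S)
(m(-31) + 15058) + 282 = (290*(-31) + 15058) + 282 = (-8990 + 15058) + 282 = 6068 + 282 = 6350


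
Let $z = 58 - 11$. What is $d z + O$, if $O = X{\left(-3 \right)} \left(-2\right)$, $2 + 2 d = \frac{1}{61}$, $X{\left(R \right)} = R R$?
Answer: $- \frac{7883}{122} \approx -64.615$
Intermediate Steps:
$X{\left(R \right)} = R^{2}$
$d = - \frac{121}{122}$ ($d = -1 + \frac{1}{2 \cdot 61} = -1 + \frac{1}{2} \cdot \frac{1}{61} = -1 + \frac{1}{122} = - \frac{121}{122} \approx -0.9918$)
$O = -18$ ($O = \left(-3\right)^{2} \left(-2\right) = 9 \left(-2\right) = -18$)
$z = 47$
$d z + O = \left(- \frac{121}{122}\right) 47 - 18 = - \frac{5687}{122} - 18 = - \frac{7883}{122}$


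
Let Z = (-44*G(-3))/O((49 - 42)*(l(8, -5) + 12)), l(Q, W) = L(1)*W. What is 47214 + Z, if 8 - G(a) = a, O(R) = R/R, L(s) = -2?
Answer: 46730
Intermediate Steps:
l(Q, W) = -2*W
O(R) = 1
G(a) = 8 - a
Z = -484 (Z = -44*(8 - 1*(-3))/1 = -44*(8 + 3)*1 = -44*11*1 = -484*1 = -484)
47214 + Z = 47214 - 484 = 46730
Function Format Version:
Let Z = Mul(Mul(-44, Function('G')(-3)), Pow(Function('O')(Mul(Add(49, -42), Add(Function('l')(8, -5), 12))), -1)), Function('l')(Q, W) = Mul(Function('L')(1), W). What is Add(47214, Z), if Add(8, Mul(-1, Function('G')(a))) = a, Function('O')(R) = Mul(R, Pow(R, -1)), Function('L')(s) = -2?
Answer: 46730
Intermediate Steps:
Function('l')(Q, W) = Mul(-2, W)
Function('O')(R) = 1
Function('G')(a) = Add(8, Mul(-1, a))
Z = -484 (Z = Mul(Mul(-44, Add(8, Mul(-1, -3))), Pow(1, -1)) = Mul(Mul(-44, Add(8, 3)), 1) = Mul(Mul(-44, 11), 1) = Mul(-484, 1) = -484)
Add(47214, Z) = Add(47214, -484) = 46730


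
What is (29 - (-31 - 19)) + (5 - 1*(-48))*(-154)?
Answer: -8083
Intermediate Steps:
(29 - (-31 - 19)) + (5 - 1*(-48))*(-154) = (29 - 1*(-50)) + (5 + 48)*(-154) = (29 + 50) + 53*(-154) = 79 - 8162 = -8083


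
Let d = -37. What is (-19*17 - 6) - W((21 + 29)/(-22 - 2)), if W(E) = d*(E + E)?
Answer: -2899/6 ≈ -483.17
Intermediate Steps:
W(E) = -74*E (W(E) = -37*(E + E) = -74*E)
(-19*17 - 6) - W((21 + 29)/(-22 - 2)) = (-19*17 - 6) - (-74)*(21 + 29)/(-22 - 2) = (-323 - 6) - (-74)*50/(-24) = -329 - (-74)*50*(-1/24) = -329 - (-74)*(-25)/12 = -329 - 1*925/6 = -329 - 925/6 = -2899/6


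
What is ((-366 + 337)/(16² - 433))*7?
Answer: 203/177 ≈ 1.1469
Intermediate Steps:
((-366 + 337)/(16² - 433))*7 = -29/(256 - 433)*7 = -29/(-177)*7 = -29*(-1/177)*7 = (29/177)*7 = 203/177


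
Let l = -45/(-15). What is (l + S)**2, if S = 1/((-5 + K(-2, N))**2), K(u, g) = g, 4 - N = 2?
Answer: 784/81 ≈ 9.6790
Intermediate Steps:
N = 2 (N = 4 - 1*2 = 4 - 2 = 2)
l = 3 (l = -45*(-1/15) = 3)
S = 1/9 (S = 1/((-5 + 2)**2) = 1/((-3)**2) = 1/9 ≈ 0.11111)
(l + S)**2 = (3 + 1/9)**2 = (28/9)**2 = 784/81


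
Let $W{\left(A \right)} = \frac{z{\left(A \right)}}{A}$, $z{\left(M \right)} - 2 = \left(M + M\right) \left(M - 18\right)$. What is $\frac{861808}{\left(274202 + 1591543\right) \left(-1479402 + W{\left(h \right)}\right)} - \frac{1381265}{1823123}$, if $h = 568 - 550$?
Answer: $- \frac{3812550821843925409}{5032159815469548755} \approx -0.75764$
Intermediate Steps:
$z{\left(M \right)} = 2 + 2 M \left(-18 + M\right)$ ($z{\left(M \right)} = 2 + \left(M + M\right) \left(M - 18\right) = 2 + 2 M \left(-18 + M\right)$)
$h = 18$
$W{\left(A \right)} = \frac{2 - 36 A + 2 A^{2}}{A}$
$\frac{861808}{\left(274202 + 1591543\right) \left(-1479402 + W{\left(h \right)}\right)} - \frac{1381265}{1823123} = \frac{861808}{\left(274202 + 1591543\right) \left(-1479402 + \left(-36 + 2 \cdot 18 + \frac{2}{18}\right)\right)} - \frac{1381265}{1823123} = \frac{861808}{1865745 \left(-1479402 + \left(-36 + 36 + 2 \cdot \frac{1}{18}\right)\right)} - \frac{1381265}{1823123} = \frac{861808}{1865745 \left(-1479402 + \left(-36 + 36 + \frac{1}{9}\right)\right)} - \frac{1381265}{1823123} = \frac{861808}{1865745 \left(-1479402 + \frac{1}{9}\right)} - \frac{1381265}{1823123} = \frac{861808}{1865745 \left(- \frac{13314617}{9}\right)} - \frac{1381265}{1823123} = \frac{861808}{-2760186677185} - \frac{1381265}{1823123} = 861808 \left(- \frac{1}{2760186677185}\right) - \frac{1381265}{1823123} = - \frac{861808}{2760186677185} - \frac{1381265}{1823123} = - \frac{3812550821843925409}{5032159815469548755}$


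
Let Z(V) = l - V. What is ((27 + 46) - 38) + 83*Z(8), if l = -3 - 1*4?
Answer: -1210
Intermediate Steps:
l = -7 (l = -3 - 4 = -7)
Z(V) = -7 - V
((27 + 46) - 38) + 83*Z(8) = ((27 + 46) - 38) + 83*(-7 - 1*8) = (73 - 38) + 83*(-7 - 8) = 35 + 83*(-15) = 35 - 1245 = -1210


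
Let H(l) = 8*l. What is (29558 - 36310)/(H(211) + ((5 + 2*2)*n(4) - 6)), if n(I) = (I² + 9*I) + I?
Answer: -3376/1093 ≈ -3.0887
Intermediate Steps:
n(I) = I² + 10*I
(29558 - 36310)/(H(211) + ((5 + 2*2)*n(4) - 6)) = (29558 - 36310)/(8*211 + ((5 + 2*2)*(4*(10 + 4)) - 6)) = -6752/(1688 + ((5 + 4)*(4*14) - 6)) = -6752/(1688 + (9*56 - 6)) = -6752/(1688 + (504 - 6)) = -6752/(1688 + 498) = -6752/2186 = -6752*1/2186 = -3376/1093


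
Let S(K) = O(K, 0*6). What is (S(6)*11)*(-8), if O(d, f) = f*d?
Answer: 0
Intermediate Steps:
O(d, f) = d*f
S(K) = 0 (S(K) = K*(0*6) = K*0 = 0)
(S(6)*11)*(-8) = (0*11)*(-8) = 0*(-8) = 0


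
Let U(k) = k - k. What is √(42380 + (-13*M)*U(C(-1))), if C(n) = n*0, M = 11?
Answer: 2*√10595 ≈ 205.86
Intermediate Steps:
C(n) = 0
U(k) = 0
√(42380 + (-13*M)*U(C(-1))) = √(42380 - 13*11*0) = √(42380 - 143*0) = √(42380 + 0) = √42380 = 2*√10595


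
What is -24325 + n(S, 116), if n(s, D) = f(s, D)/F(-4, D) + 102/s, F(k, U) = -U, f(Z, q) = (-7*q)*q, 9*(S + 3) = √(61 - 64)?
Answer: -2872717/122 - 153*I*√3/122 ≈ -23547.0 - 2.1722*I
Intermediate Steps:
S = -3 + I*√3/9 (S = -3 + √(61 - 64)/9 = -3 + √(-3)/9 = -3 + (I*√3)/9 = -3 + I*√3/9 ≈ -3.0 + 0.19245*I)
f(Z, q) = -7*q²
n(s, D) = 7*D + 102/s (n(s, D) = (-7*D²)/((-D)) + 102/s = (-7*D²)*(-1/D) + 102/s = 7*D + 102/s)
-24325 + n(S, 116) = -24325 + (7*116 + 102/(-3 + I*√3/9)) = -24325 + (812 + 102/(-3 + I*√3/9)) = -23513 + 102/(-3 + I*√3/9)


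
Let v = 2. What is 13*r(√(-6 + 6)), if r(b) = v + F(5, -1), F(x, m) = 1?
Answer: 39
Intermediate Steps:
r(b) = 3 (r(b) = 2 + 1 = 3)
13*r(√(-6 + 6)) = 13*3 = 39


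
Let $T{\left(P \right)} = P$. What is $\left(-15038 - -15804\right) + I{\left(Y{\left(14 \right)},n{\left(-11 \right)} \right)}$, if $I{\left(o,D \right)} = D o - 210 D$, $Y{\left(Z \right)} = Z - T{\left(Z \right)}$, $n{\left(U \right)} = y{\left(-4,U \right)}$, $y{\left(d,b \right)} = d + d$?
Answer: $2446$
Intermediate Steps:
$y{\left(d,b \right)} = 2 d$
$n{\left(U \right)} = -8$ ($n{\left(U \right)} = 2 \left(-4\right) = -8$)
$Y{\left(Z \right)} = 0$ ($Y{\left(Z \right)} = Z - Z = 0$)
$I{\left(o,D \right)} = - 210 D + D o$
$\left(-15038 - -15804\right) + I{\left(Y{\left(14 \right)},n{\left(-11 \right)} \right)} = \left(-15038 - -15804\right) - 8 \left(-210 + 0\right) = \left(-15038 + 15804\right) - -1680 = 766 + 1680 = 2446$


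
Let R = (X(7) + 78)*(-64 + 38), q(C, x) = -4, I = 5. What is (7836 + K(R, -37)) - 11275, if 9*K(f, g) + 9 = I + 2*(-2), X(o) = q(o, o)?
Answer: -30959/9 ≈ -3439.9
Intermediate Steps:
X(o) = -4
R = -1924 (R = (-4 + 78)*(-64 + 38) = 74*(-26) = -1924)
K(f, g) = -8/9 (K(f, g) = -1 + (5 + 2*(-2))/9 = -1 + (5 - 4)/9 = -1 + (1/9)*1 = -1 + 1/9 = -8/9)
(7836 + K(R, -37)) - 11275 = (7836 - 8/9) - 11275 = 70516/9 - 11275 = -30959/9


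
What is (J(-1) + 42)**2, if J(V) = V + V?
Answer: 1600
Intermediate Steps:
J(V) = 2*V
(J(-1) + 42)**2 = (2*(-1) + 42)**2 = (-2 + 42)**2 = 40**2 = 1600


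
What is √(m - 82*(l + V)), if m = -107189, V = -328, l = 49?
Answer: I*√84311 ≈ 290.36*I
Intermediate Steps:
√(m - 82*(l + V)) = √(-107189 - 82*(49 - 328)) = √(-107189 - 82*(-279)) = √(-107189 + 22878) = √(-84311) = I*√84311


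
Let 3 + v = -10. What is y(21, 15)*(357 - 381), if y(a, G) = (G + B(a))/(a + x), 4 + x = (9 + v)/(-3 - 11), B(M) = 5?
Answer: -3360/121 ≈ -27.769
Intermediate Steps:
v = -13 (v = -3 - 10 = -13)
x = -26/7 (x = -4 + (9 - 13)/(-3 - 11) = -4 - 4/(-14) = -4 - 4*(-1/14) = -4 + 2/7 = -26/7 ≈ -3.7143)
y(a, G) = (5 + G)/(-26/7 + a) (y(a, G) = (G + 5)/(a - 26/7) = (5 + G)/(-26/7 + a))
y(21, 15)*(357 - 381) = (7*(5 + 15)/(-26 + 7*21))*(357 - 381) = (7*20/(-26 + 147))*(-24) = (7*20/121)*(-24) = (7*(1/121)*20)*(-24) = (140/121)*(-24) = -3360/121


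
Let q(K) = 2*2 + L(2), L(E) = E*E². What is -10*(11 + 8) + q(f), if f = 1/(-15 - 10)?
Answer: -178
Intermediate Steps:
L(E) = E³
f = -1/25 (f = 1/(-25) = -1/25 ≈ -0.040000)
q(K) = 12 (q(K) = 2*2 + 2³ = 4 + 8 = 12)
-10*(11 + 8) + q(f) = -10*(11 + 8) + 12 = -10*19 + 12 = -190 + 12 = -178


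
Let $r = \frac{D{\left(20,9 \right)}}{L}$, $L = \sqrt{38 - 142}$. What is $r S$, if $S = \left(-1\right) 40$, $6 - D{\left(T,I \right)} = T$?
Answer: $- \frac{140 i \sqrt{26}}{13} \approx - 54.913 i$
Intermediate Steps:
$D{\left(T,I \right)} = 6 - T$
$L = 2 i \sqrt{26}$ ($L = \sqrt{-104} = 2 i \sqrt{26} \approx 10.198 i$)
$S = -40$
$r = \frac{7 i \sqrt{26}}{26}$ ($r = \frac{6 - 20}{2 i \sqrt{26}} = \left(6 - 20\right) \left(- \frac{i \sqrt{26}}{52}\right) = - 14 \left(- \frac{i \sqrt{26}}{52}\right) = \frac{7 i \sqrt{26}}{26} \approx 1.3728 i$)
$r S = \frac{7 i \sqrt{26}}{26} \left(-40\right) = - \frac{140 i \sqrt{26}}{13}$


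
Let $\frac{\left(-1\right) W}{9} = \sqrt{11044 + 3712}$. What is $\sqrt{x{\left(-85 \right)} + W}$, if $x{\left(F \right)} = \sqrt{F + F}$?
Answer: $\sqrt{- 18 \sqrt{3689} + i \sqrt{170}} \approx 0.1972 + 33.065 i$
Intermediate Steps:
$W = - 18 \sqrt{3689}$ ($W = - 9 \sqrt{11044 + 3712} = - 9 \sqrt{14756} = - 9 \cdot 2 \sqrt{3689} = - 18 \sqrt{3689} \approx -1093.3$)
$x{\left(F \right)} = \sqrt{2} \sqrt{F}$ ($x{\left(F \right)} = \sqrt{2 F} = \sqrt{2} \sqrt{F}$)
$\sqrt{x{\left(-85 \right)} + W} = \sqrt{\sqrt{2} \sqrt{-85} - 18 \sqrt{3689}} = \sqrt{\sqrt{2} i \sqrt{85} - 18 \sqrt{3689}} = \sqrt{i \sqrt{170} - 18 \sqrt{3689}} = \sqrt{- 18 \sqrt{3689} + i \sqrt{170}}$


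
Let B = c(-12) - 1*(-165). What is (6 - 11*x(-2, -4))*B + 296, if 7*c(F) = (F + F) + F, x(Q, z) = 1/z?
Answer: 6779/4 ≈ 1694.8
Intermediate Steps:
c(F) = 3*F/7 (c(F) = ((F + F) + F)/7 = (2*F + F)/7 = (3*F)/7 = 3*F/7)
B = 1119/7 (B = (3/7)*(-12) - 1*(-165) = -36/7 + 165 = 1119/7 ≈ 159.86)
(6 - 11*x(-2, -4))*B + 296 = (6 - 11/(-4))*(1119/7) + 296 = (6 - 11*(-1/4))*(1119/7) + 296 = (6 + 11/4)*(1119/7) + 296 = (35/4)*(1119/7) + 296 = 5595/4 + 296 = 6779/4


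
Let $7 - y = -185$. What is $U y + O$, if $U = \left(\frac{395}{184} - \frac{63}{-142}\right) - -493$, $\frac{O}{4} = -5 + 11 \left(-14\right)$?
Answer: $\frac{154346844}{1633} \approx 94517.0$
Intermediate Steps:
$y = 192$ ($y = 7 - -185 = 7 + 185 = 192$)
$O = -636$ ($O = 4 \left(-5 + 11 \left(-14\right)\right) = 4 \left(-5 - 154\right) = 4 \left(-159\right) = -636$)
$U = \frac{6474393}{13064}$ ($U = \left(395 \cdot \frac{1}{184} - - \frac{63}{142}\right) + 493 = \left(\frac{395}{184} + \frac{63}{142}\right) + 493 = \frac{33841}{13064} + 493 = \frac{6474393}{13064} \approx 495.59$)
$U y + O = \frac{6474393}{13064} \cdot 192 - 636 = \frac{155385432}{1633} - 636 = \frac{154346844}{1633}$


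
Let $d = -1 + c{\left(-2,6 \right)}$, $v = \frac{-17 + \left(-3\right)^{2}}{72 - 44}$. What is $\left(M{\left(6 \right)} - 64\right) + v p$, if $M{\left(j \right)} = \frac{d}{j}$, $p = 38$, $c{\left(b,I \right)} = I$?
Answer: $- \frac{3109}{42} \approx -74.024$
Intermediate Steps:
$v = - \frac{2}{7}$ ($v = \frac{-17 + 9}{28} = \left(-8\right) \frac{1}{28} = - \frac{2}{7} \approx -0.28571$)
$d = 5$ ($d = -1 + 6 = 5$)
$M{\left(j \right)} = \frac{5}{j}$
$\left(M{\left(6 \right)} - 64\right) + v p = \left(\frac{5}{6} - 64\right) - \frac{76}{7} = - \frac{379}{6} - \frac{76}{7} = - \frac{3109}{42}$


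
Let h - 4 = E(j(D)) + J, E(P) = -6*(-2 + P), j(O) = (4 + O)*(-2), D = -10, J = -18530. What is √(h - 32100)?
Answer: I*√50686 ≈ 225.14*I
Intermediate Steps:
j(O) = -8 - 2*O
E(P) = 12 - 6*P
h = -18586 (h = 4 + ((12 - 6*(-8 - 2*(-10))) - 18530) = 4 + ((12 - 6*(-8 + 20)) - 18530) = 4 + ((12 - 6*12) - 18530) = 4 + ((12 - 72) - 18530) = 4 + (-60 - 18530) = 4 - 18590 = -18586)
√(h - 32100) = √(-18586 - 32100) = √(-50686) = I*√50686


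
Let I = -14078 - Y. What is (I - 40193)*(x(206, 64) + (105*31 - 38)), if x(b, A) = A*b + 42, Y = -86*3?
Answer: -888135759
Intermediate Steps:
Y = -258
I = -13820 (I = -14078 - 1*(-258) = -14078 + 258 = -13820)
x(b, A) = 42 + A*b
(I - 40193)*(x(206, 64) + (105*31 - 38)) = (-13820 - 40193)*((42 + 64*206) + (105*31 - 38)) = -54013*((42 + 13184) + (3255 - 38)) = -54013*(13226 + 3217) = -54013*16443 = -888135759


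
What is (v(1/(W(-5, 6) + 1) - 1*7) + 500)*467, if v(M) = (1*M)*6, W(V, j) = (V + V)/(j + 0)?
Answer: 209683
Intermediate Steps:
W(V, j) = 2*V/j (W(V, j) = (2*V)/j = 2*V/j)
v(M) = 6*M (v(M) = M*6 = 6*M)
(v(1/(W(-5, 6) + 1) - 1*7) + 500)*467 = (6*(1/(2*(-5)/6 + 1) - 1*7) + 500)*467 = (6*(1/(2*(-5)*(⅙) + 1) - 7) + 500)*467 = (6*(1/(-5/3 + 1) - 7) + 500)*467 = (6*(1/(-⅔) - 7) + 500)*467 = (6*(-3/2 - 7) + 500)*467 = (6*(-17/2) + 500)*467 = (-51 + 500)*467 = 449*467 = 209683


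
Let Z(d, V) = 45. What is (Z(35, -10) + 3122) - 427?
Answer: 2740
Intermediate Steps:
(Z(35, -10) + 3122) - 427 = (45 + 3122) - 427 = 3167 - 427 = 2740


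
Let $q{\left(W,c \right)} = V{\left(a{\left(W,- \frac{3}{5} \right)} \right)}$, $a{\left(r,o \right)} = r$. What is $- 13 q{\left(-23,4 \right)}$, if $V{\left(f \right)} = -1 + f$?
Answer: $312$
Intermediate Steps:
$q{\left(W,c \right)} = -1 + W$
$- 13 q{\left(-23,4 \right)} = - 13 \left(-1 - 23\right) = \left(-13\right) \left(-24\right) = 312$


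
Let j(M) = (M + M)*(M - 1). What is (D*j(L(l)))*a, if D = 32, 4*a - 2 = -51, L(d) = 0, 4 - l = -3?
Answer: 0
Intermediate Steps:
l = 7 (l = 4 - 1*(-3) = 4 + 3 = 7)
j(M) = 2*M*(-1 + M) (j(M) = (2*M)*(-1 + M) = 2*M*(-1 + M))
a = -49/4 (a = 1/2 + (1/4)*(-51) = 1/2 - 51/4 = -49/4 ≈ -12.250)
(D*j(L(l)))*a = (32*(2*0*(-1 + 0)))*(-49/4) = (32*(2*0*(-1)))*(-49/4) = (32*0)*(-49/4) = 0*(-49/4) = 0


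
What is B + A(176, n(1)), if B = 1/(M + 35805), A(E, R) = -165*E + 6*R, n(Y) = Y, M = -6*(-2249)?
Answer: -1431347165/49299 ≈ -29034.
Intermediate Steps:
M = 13494
B = 1/49299 (B = 1/(13494 + 35805) = 1/49299 ≈ 2.0284e-5)
B + A(176, n(1)) = 1/49299 + (-165*176 + 6*1) = 1/49299 + (-29040 + 6) = 1/49299 - 29034 = -1431347165/49299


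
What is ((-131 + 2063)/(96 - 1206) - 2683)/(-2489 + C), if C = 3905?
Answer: -165559/87320 ≈ -1.8960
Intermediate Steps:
((-131 + 2063)/(96 - 1206) - 2683)/(-2489 + C) = ((-131 + 2063)/(96 - 1206) - 2683)/(-2489 + 3905) = (1932/(-1110) - 2683)/1416 = (1932*(-1/1110) - 2683)*(1/1416) = (-322/185 - 2683)*(1/1416) = -496677/185*1/1416 = -165559/87320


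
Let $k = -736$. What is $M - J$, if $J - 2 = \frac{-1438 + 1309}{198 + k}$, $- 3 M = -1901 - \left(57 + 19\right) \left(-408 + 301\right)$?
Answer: $- \frac{1118631}{538} \approx -2079.2$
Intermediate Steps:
$M = -2077$ ($M = - \frac{-1901 - \left(57 + 19\right) \left(-408 + 301\right)}{3} = - \frac{-1901 - 76 \left(-107\right)}{3} = - \frac{-1901 - -8132}{3} = - \frac{-1901 + 8132}{3} = \left(- \frac{1}{3}\right) 6231 = -2077$)
$J = \frac{1205}{538}$ ($J = 2 + \frac{-1438 + 1309}{198 - 736} = 2 - \frac{129}{-538} = 2 - - \frac{129}{538} = 2 + \frac{129}{538} = \frac{1205}{538} \approx 2.2398$)
$M - J = -2077 - \frac{1205}{538} = - \frac{1118631}{538}$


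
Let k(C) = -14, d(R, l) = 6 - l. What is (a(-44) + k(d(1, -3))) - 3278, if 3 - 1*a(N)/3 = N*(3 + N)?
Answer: -8695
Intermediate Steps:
a(N) = 9 - 3*N*(3 + N)
(a(-44) + k(d(1, -3))) - 3278 = ((9 - 9*(-44) - 3*(-44)²) - 14) - 3278 = ((9 + 396 - 3*1936) - 14) - 3278 = ((9 + 396 - 5808) - 14) - 3278 = (-5403 - 14) - 3278 = -5417 - 3278 = -8695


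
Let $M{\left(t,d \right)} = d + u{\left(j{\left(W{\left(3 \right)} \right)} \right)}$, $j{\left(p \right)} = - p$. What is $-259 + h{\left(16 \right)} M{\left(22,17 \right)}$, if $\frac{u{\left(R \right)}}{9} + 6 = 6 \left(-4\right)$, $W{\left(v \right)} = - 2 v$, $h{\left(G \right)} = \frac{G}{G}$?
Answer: $-512$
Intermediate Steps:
$h{\left(G \right)} = 1$
$u{\left(R \right)} = -270$ ($u{\left(R \right)} = -54 + 9 \cdot 6 \left(-4\right) = -54 + 9 \left(-24\right) = -54 - 216 = -270$)
$M{\left(t,d \right)} = -270 + d$ ($M{\left(t,d \right)} = d - 270 = -270 + d$)
$-259 + h{\left(16 \right)} M{\left(22,17 \right)} = -259 + 1 \left(-270 + 17\right) = -259 + 1 \left(-253\right) = -259 - 253 = -512$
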